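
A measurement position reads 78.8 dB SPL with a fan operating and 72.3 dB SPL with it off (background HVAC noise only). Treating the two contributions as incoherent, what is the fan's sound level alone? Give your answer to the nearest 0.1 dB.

Subtract intensities: L_src = 10·log₁₀(10^(L_total/10) − 10^(L_bg/10)).
L_src = 10·log₁₀(10^(78.8/10) − 10^(72.3/10)) = 10·log₁₀(58880000) = 77.7 dB SPL.

77.7 dB SPL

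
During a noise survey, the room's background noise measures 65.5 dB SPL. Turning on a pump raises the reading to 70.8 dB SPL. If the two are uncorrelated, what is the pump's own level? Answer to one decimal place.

Background correction is a power subtraction:
L_src = 10·log₁₀(10^(70.8/10) − 10^(65.5/10)) = 10·log₁₀(8475000) = 69.3 dB SPL.

69.3 dB SPL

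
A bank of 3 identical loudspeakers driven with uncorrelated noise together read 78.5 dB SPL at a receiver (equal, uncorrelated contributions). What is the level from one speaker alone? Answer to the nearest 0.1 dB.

3 equal incoherent sources add 10·log₁₀(3) = 4.77 dB over one source.
L_one = 78.5 − 4.77 = 73.7 dB SPL.

73.7 dB SPL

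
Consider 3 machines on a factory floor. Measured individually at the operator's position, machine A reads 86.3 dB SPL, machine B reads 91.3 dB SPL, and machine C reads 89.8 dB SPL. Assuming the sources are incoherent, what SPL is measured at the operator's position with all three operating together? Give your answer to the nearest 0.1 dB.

Incoherent sources sum as intensities:
L_total = 10·log₁₀(10^(86.3/10) + 10^(91.3/10) + 10^(89.8/10)) = 10·log₁₀(2731000000) = 94.4 dB SPL.

94.4 dB SPL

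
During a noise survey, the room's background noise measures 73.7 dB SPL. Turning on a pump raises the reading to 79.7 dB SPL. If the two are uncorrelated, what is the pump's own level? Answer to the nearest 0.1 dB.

78.4 dB SPL

Subtract intensities: L_src = 10·log₁₀(10^(L_total/10) − 10^(L_bg/10)).
L_src = 10·log₁₀(10^(79.7/10) − 10^(73.7/10)) = 10·log₁₀(69880000) = 78.4 dB SPL.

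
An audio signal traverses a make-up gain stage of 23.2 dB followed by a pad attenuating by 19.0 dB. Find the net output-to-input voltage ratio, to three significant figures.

1.62

Net gain = 23.2 + (−19.0) = 4.2 dB.
Voltage ratio = 10^(4.2/20) = 1.62.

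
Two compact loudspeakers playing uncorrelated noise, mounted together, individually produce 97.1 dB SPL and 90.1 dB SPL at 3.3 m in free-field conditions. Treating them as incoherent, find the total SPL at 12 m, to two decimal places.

86.68 dB SPL

Combined at 3.3 m: 10·log₁₀(10^(97.1/10)+10^(90.1/10)) = 97.890 dB SPL.
Then apply −20·log₁₀(12/3.3) = -11.213 dB → 86.68 dB SPL.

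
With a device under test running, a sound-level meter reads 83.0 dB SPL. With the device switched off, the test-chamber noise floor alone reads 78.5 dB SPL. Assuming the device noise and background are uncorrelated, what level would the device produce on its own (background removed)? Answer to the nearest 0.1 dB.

81.1 dB SPL

Remove the background by subtracting linear intensities:
L_src = 10·log₁₀(10^(83.0/10) − 10^(78.5/10)) = 10·log₁₀(128700000) = 81.1 dB SPL.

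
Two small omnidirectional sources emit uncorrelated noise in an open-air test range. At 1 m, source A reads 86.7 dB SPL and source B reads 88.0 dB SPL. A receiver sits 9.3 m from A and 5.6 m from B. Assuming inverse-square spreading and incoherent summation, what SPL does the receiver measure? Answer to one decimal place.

74.1 dB SPL

At the listener: L_A = 86.7 − 20·log₁₀(9.3) = 67.33 dB; L_B = 88.0 − 20·log₁₀(5.6) = 73.04 dB.
Combined: 10·log₁₀(10^(67.33/10)+10^(73.04/10)) = 74.1 dB SPL.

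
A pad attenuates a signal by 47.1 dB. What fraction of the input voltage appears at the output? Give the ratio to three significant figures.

0.00442

Voltage ratio = 10^(dB/20).
10^(-47.1/20) = 10^(-2.355) = 0.00442.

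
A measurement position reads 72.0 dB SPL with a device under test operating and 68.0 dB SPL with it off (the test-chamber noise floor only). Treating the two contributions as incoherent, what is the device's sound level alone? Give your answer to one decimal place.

Background correction is a power subtraction:
L_src = 10·log₁₀(10^(72.0/10) − 10^(68.0/10)) = 10·log₁₀(9539000) = 69.8 dB SPL.

69.8 dB SPL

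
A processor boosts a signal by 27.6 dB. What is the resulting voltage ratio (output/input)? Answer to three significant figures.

Voltage ratio = 10^(dB/20).
10^(27.6/20) = 10^(1.380) = 24.0.

24.0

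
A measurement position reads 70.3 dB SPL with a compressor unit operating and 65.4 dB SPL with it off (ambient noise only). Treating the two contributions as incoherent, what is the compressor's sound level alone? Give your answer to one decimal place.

68.6 dB SPL

Subtract intensities: L_src = 10·log₁₀(10^(L_total/10) − 10^(L_bg/10)).
L_src = 10·log₁₀(10^(70.3/10) − 10^(65.4/10)) = 10·log₁₀(7248000) = 68.6 dB SPL.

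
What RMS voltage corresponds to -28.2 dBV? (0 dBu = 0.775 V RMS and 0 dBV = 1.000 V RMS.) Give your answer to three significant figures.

V = 1.000 V × 10^(-28.2/20).
= 1.000 × 0.03890 = 0.0389 V.

0.0389 V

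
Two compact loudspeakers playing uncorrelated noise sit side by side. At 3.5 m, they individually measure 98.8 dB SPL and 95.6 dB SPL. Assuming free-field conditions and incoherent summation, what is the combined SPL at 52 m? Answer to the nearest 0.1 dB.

Combined at 3.5 m: 10·log₁₀(10^(98.8/10)+10^(95.6/10)) = 100.50 dB SPL.
Then apply −20·log₁₀(52/3.5) = -23.44 dB → 77.1 dB SPL.

77.1 dB SPL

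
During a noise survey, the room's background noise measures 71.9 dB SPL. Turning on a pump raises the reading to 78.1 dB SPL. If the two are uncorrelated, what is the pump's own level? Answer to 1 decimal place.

Subtract intensities: L_src = 10·log₁₀(10^(L_total/10) − 10^(L_bg/10)).
L_src = 10·log₁₀(10^(78.1/10) − 10^(71.9/10)) = 10·log₁₀(49080000) = 76.9 dB SPL.

76.9 dB SPL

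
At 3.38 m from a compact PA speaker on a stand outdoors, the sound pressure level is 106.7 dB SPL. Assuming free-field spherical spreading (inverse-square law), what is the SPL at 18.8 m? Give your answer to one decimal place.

91.8 dB SPL

For a point source in a free field, ΔL = −20·log₁₀(d₂/d₁).
ΔL = −20·log₁₀(18.8/3.38) = -14.90 dB, so L₂ = 106.7 + (-14.90) = 91.8 dB SPL.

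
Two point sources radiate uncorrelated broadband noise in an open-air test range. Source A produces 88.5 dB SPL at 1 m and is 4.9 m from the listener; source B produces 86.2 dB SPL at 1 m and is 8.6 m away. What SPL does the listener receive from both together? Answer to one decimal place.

75.5 dB SPL

At the listener: L_A = 88.5 − 20·log₁₀(4.9) = 74.70 dB; L_B = 86.2 − 20·log₁₀(8.6) = 67.51 dB.
Combined: 10·log₁₀(10^(74.70/10)+10^(67.51/10)) = 75.5 dB SPL.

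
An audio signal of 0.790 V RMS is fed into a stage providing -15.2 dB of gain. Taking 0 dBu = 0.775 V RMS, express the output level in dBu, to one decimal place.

Input level: 20·log₁₀(0.790/0.775) = 0.17 dBu.
Output: 0.17 − 15.2 = -15.0 dBu.

-15.0 dBu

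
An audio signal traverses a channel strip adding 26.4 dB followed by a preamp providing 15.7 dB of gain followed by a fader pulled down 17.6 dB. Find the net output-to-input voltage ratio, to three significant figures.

Net gain = 26.4 + 15.7 + (−17.6) = 24.5 dB.
Voltage ratio = 10^(24.5/20) = 16.8.

16.8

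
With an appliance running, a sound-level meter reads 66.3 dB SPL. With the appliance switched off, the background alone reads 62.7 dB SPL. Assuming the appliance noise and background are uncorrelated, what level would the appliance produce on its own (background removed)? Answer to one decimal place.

Remove the background by subtracting linear intensities:
L_src = 10·log₁₀(10^(66.3/10) − 10^(62.7/10)) = 10·log₁₀(2404000) = 63.8 dB SPL.

63.8 dB SPL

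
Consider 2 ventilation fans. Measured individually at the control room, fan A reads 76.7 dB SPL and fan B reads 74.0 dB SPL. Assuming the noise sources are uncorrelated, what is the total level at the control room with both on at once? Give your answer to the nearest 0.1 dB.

78.6 dB SPL

Add the sources as powers (linear), then convert back to dB:
L_total = 10·log₁₀(10^(76.7/10) + 10^(74.0/10)) = 10·log₁₀(71890000) = 78.6 dB SPL.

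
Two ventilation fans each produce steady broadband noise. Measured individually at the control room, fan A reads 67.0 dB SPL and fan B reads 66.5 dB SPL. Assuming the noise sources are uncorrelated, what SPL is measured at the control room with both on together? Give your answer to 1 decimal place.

Uncorrelated sources add in intensity (power), not in dB.
L_total = 10·log₁₀(10^(67.0/10) + 10^(66.5/10)) = 10·log₁₀(9479000) = 69.8 dB SPL.

69.8 dB SPL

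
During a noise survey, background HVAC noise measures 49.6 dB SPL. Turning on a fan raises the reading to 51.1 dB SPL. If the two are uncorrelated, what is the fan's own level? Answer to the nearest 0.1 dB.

Subtract intensities: L_src = 10·log₁₀(10^(L_total/10) − 10^(L_bg/10)).
L_src = 10·log₁₀(10^(51.1/10) − 10^(49.6/10)) = 10·log₁₀(37620) = 45.8 dB SPL.

45.8 dB SPL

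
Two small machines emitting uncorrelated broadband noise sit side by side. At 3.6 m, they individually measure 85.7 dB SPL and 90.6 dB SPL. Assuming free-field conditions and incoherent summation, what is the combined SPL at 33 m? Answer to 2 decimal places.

Combined at 3.6 m: 10·log₁₀(10^(85.7/10)+10^(90.6/10)) = 91.818 dB SPL.
Then apply −20·log₁₀(33/3.6) = -19.244 dB → 72.57 dB SPL.

72.57 dB SPL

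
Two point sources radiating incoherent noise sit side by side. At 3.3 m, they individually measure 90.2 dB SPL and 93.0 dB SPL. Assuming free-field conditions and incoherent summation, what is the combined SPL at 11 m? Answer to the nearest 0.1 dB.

84.4 dB SPL

Combined at 3.3 m: 10·log₁₀(10^(90.2/10)+10^(93.0/10)) = 94.83 dB SPL.
Then apply −20·log₁₀(11/3.3) = -10.46 dB → 84.4 dB SPL.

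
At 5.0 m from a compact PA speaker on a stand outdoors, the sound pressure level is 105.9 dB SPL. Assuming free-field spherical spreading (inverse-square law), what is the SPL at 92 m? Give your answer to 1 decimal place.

Inverse-square spreading gives ΔL = −20·log₁₀(d₂/d₁).
ΔL = −20·log₁₀(92/5.0) = -25.30 dB, so L₂ = 105.9 + (-25.30) = 80.6 dB SPL.

80.6 dB SPL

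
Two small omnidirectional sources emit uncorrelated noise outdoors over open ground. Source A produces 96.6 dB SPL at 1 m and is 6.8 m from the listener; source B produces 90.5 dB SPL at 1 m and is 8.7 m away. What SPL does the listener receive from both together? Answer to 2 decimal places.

At the listener: L_A = 96.6 − 20·log₁₀(6.8) = 79.950 dB; L_B = 90.5 − 20·log₁₀(8.7) = 71.710 dB.
Combined: 10·log₁₀(10^(79.950/10)+10^(71.710/10)) = 80.56 dB SPL.

80.56 dB SPL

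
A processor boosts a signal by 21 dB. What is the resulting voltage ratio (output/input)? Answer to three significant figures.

Voltage ratio = 10^(dB/20).
10^(21/20) = 10^(1.050) = 11.2.

11.2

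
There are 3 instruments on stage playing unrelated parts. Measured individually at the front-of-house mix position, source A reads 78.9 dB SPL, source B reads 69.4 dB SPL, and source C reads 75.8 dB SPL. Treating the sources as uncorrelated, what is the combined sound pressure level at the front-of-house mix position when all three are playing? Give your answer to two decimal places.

80.95 dB SPL

Add the sources as powers (linear), then convert back to dB:
L_total = 10·log₁₀(10^(78.9/10) + 10^(69.4/10) + 10^(75.8/10)) = 10·log₁₀(124400000) = 80.95 dB SPL.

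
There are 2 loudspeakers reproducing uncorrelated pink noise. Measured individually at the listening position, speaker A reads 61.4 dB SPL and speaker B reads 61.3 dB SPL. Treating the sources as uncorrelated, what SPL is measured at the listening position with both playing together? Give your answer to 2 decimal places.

64.36 dB SPL

Uncorrelated sources add in intensity (power), not in dB.
L_total = 10·log₁₀(10^(61.4/10) + 10^(61.3/10)) = 10·log₁₀(2729000) = 64.36 dB SPL.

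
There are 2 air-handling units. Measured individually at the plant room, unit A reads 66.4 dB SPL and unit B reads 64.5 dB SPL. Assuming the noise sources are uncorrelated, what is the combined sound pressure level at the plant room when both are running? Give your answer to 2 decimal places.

Uncorrelated sources add in intensity (power), not in dB.
L_total = 10·log₁₀(10^(66.4/10) + 10^(64.5/10)) = 10·log₁₀(7184000) = 68.56 dB SPL.

68.56 dB SPL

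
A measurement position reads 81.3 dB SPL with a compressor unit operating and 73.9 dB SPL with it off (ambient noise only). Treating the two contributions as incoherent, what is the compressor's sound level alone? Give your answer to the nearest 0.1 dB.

Subtract intensities: L_src = 10·log₁₀(10^(L_total/10) − 10^(L_bg/10)).
L_src = 10·log₁₀(10^(81.3/10) − 10^(73.9/10)) = 10·log₁₀(110300000) = 80.4 dB SPL.

80.4 dB SPL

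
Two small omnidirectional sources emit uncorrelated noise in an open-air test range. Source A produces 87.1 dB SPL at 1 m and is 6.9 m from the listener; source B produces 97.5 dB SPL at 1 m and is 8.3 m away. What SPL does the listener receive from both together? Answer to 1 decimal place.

At the listener: L_A = 87.1 − 20·log₁₀(6.9) = 70.32 dB; L_B = 97.5 − 20·log₁₀(8.3) = 79.12 dB.
Combined: 10·log₁₀(10^(70.32/10)+10^(79.12/10)) = 79.7 dB SPL.

79.7 dB SPL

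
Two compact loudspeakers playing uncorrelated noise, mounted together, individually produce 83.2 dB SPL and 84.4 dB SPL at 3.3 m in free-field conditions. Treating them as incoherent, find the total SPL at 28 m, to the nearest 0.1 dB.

68.3 dB SPL

Combined at 3.3 m: 10·log₁₀(10^(83.2/10)+10^(84.4/10)) = 86.85 dB SPL.
Then apply −20·log₁₀(28/3.3) = -18.57 dB → 68.3 dB SPL.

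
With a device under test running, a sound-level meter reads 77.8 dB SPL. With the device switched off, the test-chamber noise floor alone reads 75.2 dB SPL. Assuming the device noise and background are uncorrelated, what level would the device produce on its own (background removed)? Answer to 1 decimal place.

Remove the background by subtracting linear intensities:
L_src = 10·log₁₀(10^(77.8/10) − 10^(75.2/10)) = 10·log₁₀(27140000) = 74.3 dB SPL.

74.3 dB SPL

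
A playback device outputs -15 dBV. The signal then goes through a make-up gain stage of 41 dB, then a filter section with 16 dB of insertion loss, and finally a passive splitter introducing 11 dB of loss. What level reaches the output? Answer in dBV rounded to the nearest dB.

-1 dBV

Gain stages sum in dB:
-15 + 41 − 16 − 11 = -1 dBV.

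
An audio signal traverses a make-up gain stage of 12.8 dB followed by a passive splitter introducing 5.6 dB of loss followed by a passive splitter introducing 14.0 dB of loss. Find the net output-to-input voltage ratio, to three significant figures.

Net gain = 12.8 + (−5.6) + (−14.0) = -6.8 dB.
Voltage ratio = 10^(-6.8/20) = 0.457.

0.457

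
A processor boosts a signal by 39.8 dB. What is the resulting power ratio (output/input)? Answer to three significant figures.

9550

Power ratio = 10^(dB/10).
10^(39.8/10) = 10^(3.980) = 9550.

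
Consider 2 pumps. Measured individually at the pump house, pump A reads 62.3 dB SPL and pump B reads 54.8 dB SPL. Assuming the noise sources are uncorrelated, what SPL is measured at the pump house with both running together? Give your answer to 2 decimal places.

63.01 dB SPL

Incoherent sources sum as intensities:
L_total = 10·log₁₀(10^(62.3/10) + 10^(54.8/10)) = 10·log₁₀(2000000) = 63.01 dB SPL.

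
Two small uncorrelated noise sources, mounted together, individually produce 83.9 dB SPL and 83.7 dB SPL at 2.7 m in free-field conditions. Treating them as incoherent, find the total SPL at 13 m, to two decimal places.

Combined at 2.7 m: 10·log₁₀(10^(83.9/10)+10^(83.7/10)) = 86.811 dB SPL.
Then apply −20·log₁₀(13/2.7) = -13.652 dB → 73.16 dB SPL.

73.16 dB SPL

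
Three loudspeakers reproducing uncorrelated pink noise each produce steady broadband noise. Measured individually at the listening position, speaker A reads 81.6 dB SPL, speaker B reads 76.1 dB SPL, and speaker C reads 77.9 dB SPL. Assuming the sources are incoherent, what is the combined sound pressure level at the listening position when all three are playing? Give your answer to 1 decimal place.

Add the sources as powers (linear), then convert back to dB:
L_total = 10·log₁₀(10^(81.6/10) + 10^(76.1/10) + 10^(77.9/10)) = 10·log₁₀(246900000) = 83.9 dB SPL.

83.9 dB SPL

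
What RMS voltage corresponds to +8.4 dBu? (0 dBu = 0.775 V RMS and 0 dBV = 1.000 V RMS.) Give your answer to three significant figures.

V = 0.775 V × 10^(+8.4/20).
= 0.775 × 2.630 = 2.04 V.

2.04 V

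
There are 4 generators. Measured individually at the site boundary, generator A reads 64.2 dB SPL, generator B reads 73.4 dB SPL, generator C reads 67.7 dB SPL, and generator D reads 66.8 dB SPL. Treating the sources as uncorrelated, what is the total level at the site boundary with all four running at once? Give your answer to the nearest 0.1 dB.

75.5 dB SPL

Uncorrelated sources add in intensity (power), not in dB.
L_total = 10·log₁₀(10^(64.2/10) + 10^(73.4/10) + 10^(67.7/10) + 10^(66.8/10)) = 10·log₁₀(35180000) = 75.5 dB SPL.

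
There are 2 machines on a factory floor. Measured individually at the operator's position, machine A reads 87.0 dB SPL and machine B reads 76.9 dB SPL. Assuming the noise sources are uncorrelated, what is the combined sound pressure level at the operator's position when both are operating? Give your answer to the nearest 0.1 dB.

Uncorrelated sources add in intensity (power), not in dB.
L_total = 10·log₁₀(10^(87.0/10) + 10^(76.9/10)) = 10·log₁₀(550200000) = 87.4 dB SPL.

87.4 dB SPL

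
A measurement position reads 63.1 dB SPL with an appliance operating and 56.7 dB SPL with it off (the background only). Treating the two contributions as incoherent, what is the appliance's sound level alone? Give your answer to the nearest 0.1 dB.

62.0 dB SPL

Remove the background by subtracting linear intensities:
L_src = 10·log₁₀(10^(63.1/10) − 10^(56.7/10)) = 10·log₁₀(1574000) = 62.0 dB SPL.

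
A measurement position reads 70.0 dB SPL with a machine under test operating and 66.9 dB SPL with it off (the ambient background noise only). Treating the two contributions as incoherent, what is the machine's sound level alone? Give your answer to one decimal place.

67.1 dB SPL

Subtract intensities: L_src = 10·log₁₀(10^(L_total/10) − 10^(L_bg/10)).
L_src = 10·log₁₀(10^(70.0/10) − 10^(66.9/10)) = 10·log₁₀(5102000) = 67.1 dB SPL.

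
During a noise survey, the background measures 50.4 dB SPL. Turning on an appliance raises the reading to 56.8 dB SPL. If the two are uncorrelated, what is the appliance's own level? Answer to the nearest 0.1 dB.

Remove the background by subtracting linear intensities:
L_src = 10·log₁₀(10^(56.8/10) − 10^(50.4/10)) = 10·log₁₀(369000) = 55.7 dB SPL.

55.7 dB SPL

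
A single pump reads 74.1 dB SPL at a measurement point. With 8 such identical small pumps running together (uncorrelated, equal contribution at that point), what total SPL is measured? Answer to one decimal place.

8 equal incoherent sources raise the level by 10·log₁₀(8) = 9.03 dB.
L_total = 74.1 + 9.03 = 83.1 dB SPL.

83.1 dB SPL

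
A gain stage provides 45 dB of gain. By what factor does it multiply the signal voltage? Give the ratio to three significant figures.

178

Voltage ratio = 10^(dB/20).
10^(45/20) = 10^(2.250) = 178.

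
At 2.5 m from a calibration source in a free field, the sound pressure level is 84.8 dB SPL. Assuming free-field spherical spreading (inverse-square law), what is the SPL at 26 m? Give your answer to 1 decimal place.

Free-field point source: level drops by 20·log₁₀ of the distance ratio.
ΔL = −20·log₁₀(26/2.5) = -20.34 dB, so L₂ = 84.8 + (-20.34) = 64.5 dB SPL.

64.5 dB SPL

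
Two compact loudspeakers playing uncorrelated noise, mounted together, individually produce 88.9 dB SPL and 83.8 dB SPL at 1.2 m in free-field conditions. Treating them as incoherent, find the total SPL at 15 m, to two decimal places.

Combined at 1.2 m: 10·log₁₀(10^(88.9/10)+10^(83.8/10)) = 90.069 dB SPL.
Then apply −20·log₁₀(15/1.2) = -21.938 dB → 68.13 dB SPL.

68.13 dB SPL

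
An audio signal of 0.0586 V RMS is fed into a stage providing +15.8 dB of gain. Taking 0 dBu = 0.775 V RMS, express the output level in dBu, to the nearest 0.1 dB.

-6.6 dBu

Input level: 20·log₁₀(0.0586/0.775) = -22.43 dBu.
Output: -22.43 + 15.8 = -6.6 dBu.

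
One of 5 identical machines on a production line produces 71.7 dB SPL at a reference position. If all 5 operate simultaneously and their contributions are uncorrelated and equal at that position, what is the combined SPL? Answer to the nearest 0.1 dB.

5 equal incoherent sources raise the level by 10·log₁₀(5) = 6.99 dB.
L_total = 71.7 + 6.99 = 78.7 dB SPL.

78.7 dB SPL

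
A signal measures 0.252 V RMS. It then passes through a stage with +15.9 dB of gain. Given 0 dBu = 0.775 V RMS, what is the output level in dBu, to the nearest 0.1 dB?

Input level: 20·log₁₀(0.252/0.775) = -9.76 dBu.
Output: -9.76 + 15.9 = +6.1 dBu.

+6.1 dBu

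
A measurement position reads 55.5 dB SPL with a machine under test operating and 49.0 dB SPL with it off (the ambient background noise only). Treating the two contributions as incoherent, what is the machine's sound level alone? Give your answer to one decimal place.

Background correction is a power subtraction:
L_src = 10·log₁₀(10^(55.5/10) − 10^(49.0/10)) = 10·log₁₀(275400) = 54.4 dB SPL.

54.4 dB SPL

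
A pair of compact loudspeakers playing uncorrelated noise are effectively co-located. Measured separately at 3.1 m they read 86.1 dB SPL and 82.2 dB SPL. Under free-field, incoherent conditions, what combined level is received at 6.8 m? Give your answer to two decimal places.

Combined at 3.1 m: 10·log₁₀(10^(86.1/10)+10^(82.2/10)) = 87.584 dB SPL.
Then apply −20·log₁₀(6.8/3.1) = -6.823 dB → 80.76 dB SPL.

80.76 dB SPL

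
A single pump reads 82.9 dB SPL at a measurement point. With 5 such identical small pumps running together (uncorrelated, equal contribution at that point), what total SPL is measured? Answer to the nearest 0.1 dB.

89.9 dB SPL

5 equal incoherent sources raise the level by 10·log₁₀(5) = 6.99 dB.
L_total = 82.9 + 6.99 = 89.9 dB SPL.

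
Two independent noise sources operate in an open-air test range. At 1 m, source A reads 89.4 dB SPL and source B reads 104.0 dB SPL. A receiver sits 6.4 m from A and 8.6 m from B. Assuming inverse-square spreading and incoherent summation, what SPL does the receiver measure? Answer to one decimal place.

85.6 dB SPL

At the listener: L_A = 89.4 − 20·log₁₀(6.4) = 73.28 dB; L_B = 104.0 − 20·log₁₀(8.6) = 85.31 dB.
Combined: 10·log₁₀(10^(73.28/10)+10^(85.31/10)) = 85.6 dB SPL.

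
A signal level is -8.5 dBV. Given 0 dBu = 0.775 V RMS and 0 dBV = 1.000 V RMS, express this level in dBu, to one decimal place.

-6.3 dBu

The offset between the scales is 20·log₁₀(0.775/1.000) = −2.214 dB.
So dBu = -8.5 + 2.214 = -6.3 dBu.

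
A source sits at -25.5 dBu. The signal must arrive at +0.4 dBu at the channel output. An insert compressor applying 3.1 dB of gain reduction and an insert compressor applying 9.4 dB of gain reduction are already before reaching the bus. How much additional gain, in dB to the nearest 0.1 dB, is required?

38.4 dB

The required make-up gain is the shortfall in the dB sum.
G = +0.4 − (-25.5) + 3.1 + 9.4 = 38.4 dB.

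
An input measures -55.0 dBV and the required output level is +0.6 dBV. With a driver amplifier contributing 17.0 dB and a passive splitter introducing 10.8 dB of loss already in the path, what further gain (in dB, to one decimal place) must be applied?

The required make-up gain is the shortfall in the dB sum.
G = +0.6 − (-55.0) − 17.0 + 10.8 = 49.4 dB.

49.4 dB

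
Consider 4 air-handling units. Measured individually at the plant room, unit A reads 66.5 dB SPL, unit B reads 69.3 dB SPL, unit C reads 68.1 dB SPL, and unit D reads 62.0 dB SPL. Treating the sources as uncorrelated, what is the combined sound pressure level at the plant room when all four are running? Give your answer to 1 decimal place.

73.2 dB SPL

Incoherent sources sum as intensities:
L_total = 10·log₁₀(10^(66.5/10) + 10^(69.3/10) + 10^(68.1/10) + 10^(62.0/10)) = 10·log₁₀(21020000) = 73.2 dB SPL.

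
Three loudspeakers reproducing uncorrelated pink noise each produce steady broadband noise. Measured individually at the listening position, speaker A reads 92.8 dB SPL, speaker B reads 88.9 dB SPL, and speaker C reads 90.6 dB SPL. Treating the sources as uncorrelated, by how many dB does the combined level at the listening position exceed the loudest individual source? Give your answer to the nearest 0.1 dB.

3.0 dB

Add the sources as powers (linear), then convert back to dB:
L_total = 10·log₁₀(10^(92.8/10) + 10^(88.9/10) + 10^(90.6/10)) = 95.83 dB SPL.
Excess over the loudest (92.8 dB): 95.83 − 92.8 = 3.0 dB.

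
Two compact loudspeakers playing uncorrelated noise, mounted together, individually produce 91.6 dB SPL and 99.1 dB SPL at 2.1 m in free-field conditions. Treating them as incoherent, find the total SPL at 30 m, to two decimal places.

Combined at 2.1 m: 10·log₁₀(10^(91.6/10)+10^(99.1/10)) = 99.811 dB SPL.
Then apply −20·log₁₀(30/2.1) = -23.098 dB → 76.71 dB SPL.

76.71 dB SPL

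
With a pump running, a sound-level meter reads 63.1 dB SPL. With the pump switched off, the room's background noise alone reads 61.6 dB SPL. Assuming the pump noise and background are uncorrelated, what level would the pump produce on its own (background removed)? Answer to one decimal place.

Remove the background by subtracting linear intensities:
L_src = 10·log₁₀(10^(63.1/10) − 10^(61.6/10)) = 10·log₁₀(596300) = 57.8 dB SPL.

57.8 dB SPL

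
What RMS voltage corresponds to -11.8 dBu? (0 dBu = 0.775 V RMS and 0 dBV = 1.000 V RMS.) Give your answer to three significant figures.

V = 0.775 V × 10^(-11.8/20).
= 0.775 × 0.2570 = 0.199 V.

0.199 V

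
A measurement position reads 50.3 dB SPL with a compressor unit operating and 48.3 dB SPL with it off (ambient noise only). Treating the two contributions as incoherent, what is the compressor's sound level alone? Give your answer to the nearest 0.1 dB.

Background correction is a power subtraction:
L_src = 10·log₁₀(10^(50.3/10) − 10^(48.3/10)) = 10·log₁₀(39540) = 46.0 dB SPL.

46.0 dB SPL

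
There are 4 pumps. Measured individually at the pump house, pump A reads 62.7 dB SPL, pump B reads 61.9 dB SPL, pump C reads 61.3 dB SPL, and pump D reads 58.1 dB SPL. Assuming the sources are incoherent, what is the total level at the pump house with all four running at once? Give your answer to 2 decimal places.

67.33 dB SPL

Uncorrelated sources add in intensity (power), not in dB.
L_total = 10·log₁₀(10^(62.7/10) + 10^(61.9/10) + 10^(61.3/10) + 10^(58.1/10)) = 10·log₁₀(5406000) = 67.33 dB SPL.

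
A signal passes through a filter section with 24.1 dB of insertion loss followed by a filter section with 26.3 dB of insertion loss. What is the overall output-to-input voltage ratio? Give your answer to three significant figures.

Net gain = (−24.1) + (−26.3) = -50.4 dB.
Voltage ratio = 10^(-50.4/20) = 0.00302.

0.00302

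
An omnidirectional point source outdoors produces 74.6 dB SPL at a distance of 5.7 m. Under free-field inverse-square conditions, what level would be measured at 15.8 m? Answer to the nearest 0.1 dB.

Free-field point source: level drops by 20·log₁₀ of the distance ratio.
ΔL = −20·log₁₀(15.8/5.7) = -8.86 dB, so L₂ = 74.6 + (-8.86) = 65.7 dB SPL.

65.7 dB SPL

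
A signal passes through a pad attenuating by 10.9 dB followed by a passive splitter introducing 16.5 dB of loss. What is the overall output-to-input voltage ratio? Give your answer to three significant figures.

Net gain = (−10.9) + (−16.5) = -27.4 dB.
Voltage ratio = 10^(-27.4/20) = 0.0427.

0.0427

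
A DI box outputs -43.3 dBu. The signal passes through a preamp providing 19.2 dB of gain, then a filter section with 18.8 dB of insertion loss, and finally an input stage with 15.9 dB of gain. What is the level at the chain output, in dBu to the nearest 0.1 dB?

-27.0 dBu

In dB, series stages simply add:
-43.3 + 19.2 − 18.8 + 15.9 = -27.0 dBu.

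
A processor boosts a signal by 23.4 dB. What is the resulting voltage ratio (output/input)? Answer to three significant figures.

Voltage ratio = 10^(dB/20).
10^(23.4/20) = 10^(1.170) = 14.8.

14.8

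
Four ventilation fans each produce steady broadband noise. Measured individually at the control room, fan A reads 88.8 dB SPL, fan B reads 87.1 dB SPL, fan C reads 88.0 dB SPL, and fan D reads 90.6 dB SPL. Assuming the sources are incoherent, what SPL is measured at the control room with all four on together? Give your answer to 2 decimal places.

Add the sources as powers (linear), then convert back to dB:
L_total = 10·log₁₀(10^(88.8/10) + 10^(87.1/10) + 10^(88.0/10) + 10^(90.6/10)) = 10·log₁₀(3051000000) = 94.84 dB SPL.

94.84 dB SPL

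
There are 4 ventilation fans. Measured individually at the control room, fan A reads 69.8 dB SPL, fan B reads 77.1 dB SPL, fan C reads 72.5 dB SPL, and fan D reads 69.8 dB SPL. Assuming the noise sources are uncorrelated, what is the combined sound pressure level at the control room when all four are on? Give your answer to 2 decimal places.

79.45 dB SPL

Incoherent sources sum as intensities:
L_total = 10·log₁₀(10^(69.8/10) + 10^(77.1/10) + 10^(72.5/10) + 10^(69.8/10)) = 10·log₁₀(88170000) = 79.45 dB SPL.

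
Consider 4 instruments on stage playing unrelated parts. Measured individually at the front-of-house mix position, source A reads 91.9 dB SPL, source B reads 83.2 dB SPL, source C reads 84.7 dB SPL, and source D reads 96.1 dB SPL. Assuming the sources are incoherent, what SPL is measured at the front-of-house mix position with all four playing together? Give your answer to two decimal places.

Add the sources as powers (linear), then convert back to dB:
L_total = 10·log₁₀(10^(91.9/10) + 10^(83.2/10) + 10^(84.7/10) + 10^(96.1/10)) = 10·log₁₀(6127000000) = 97.87 dB SPL.

97.87 dB SPL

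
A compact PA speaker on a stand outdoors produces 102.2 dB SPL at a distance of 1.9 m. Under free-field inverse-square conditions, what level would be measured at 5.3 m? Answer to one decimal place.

93.3 dB SPL

Inverse-square spreading gives ΔL = −20·log₁₀(d₂/d₁).
ΔL = −20·log₁₀(5.3/1.9) = -8.91 dB, so L₂ = 102.2 + (-8.91) = 93.3 dB SPL.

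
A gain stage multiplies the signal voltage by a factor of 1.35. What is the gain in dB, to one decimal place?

2.6 dB

Voltage is an amplitude quantity, so gain = 20·log₁₀(V_out/V_in).
20·log₁₀(1.35) = 2.6 dB.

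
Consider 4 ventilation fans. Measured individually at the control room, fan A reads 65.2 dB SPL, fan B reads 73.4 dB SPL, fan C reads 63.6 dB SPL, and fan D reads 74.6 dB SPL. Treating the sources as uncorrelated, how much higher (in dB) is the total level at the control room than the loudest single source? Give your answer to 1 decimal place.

Incoherent sources sum as intensities:
L_total = 10·log₁₀(10^(65.2/10) + 10^(73.4/10) + 10^(63.6/10) + 10^(74.6/10)) = 77.51 dB SPL.
Excess over the loudest (74.6 dB): 77.51 − 74.6 = 2.9 dB.

2.9 dB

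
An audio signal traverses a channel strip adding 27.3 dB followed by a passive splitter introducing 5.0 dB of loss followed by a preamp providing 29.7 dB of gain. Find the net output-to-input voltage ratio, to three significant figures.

398

Net gain = 27.3 + (−5.0) + 29.7 = 52.0 dB.
Voltage ratio = 10^(52.0/20) = 398.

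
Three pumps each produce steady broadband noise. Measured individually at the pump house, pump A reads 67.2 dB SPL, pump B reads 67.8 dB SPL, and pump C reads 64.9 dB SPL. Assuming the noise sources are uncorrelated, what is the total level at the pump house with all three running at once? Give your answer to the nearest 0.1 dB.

71.6 dB SPL

Add the sources as powers (linear), then convert back to dB:
L_total = 10·log₁₀(10^(67.2/10) + 10^(67.8/10) + 10^(64.9/10)) = 10·log₁₀(14360000) = 71.6 dB SPL.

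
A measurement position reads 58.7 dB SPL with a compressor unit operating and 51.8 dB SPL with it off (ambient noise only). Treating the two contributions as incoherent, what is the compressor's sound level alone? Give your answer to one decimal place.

57.7 dB SPL

Remove the background by subtracting linear intensities:
L_src = 10·log₁₀(10^(58.7/10) − 10^(51.8/10)) = 10·log₁₀(590000) = 57.7 dB SPL.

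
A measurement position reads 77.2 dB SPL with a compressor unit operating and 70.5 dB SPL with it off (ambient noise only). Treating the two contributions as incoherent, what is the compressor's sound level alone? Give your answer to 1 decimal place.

Subtract intensities: L_src = 10·log₁₀(10^(L_total/10) − 10^(L_bg/10)).
L_src = 10·log₁₀(10^(77.2/10) − 10^(70.5/10)) = 10·log₁₀(41260000) = 76.2 dB SPL.

76.2 dB SPL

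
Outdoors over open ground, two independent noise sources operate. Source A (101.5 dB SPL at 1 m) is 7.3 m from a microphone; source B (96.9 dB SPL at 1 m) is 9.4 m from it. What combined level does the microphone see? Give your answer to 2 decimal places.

85.06 dB SPL

At the listener: L_A = 101.5 − 20·log₁₀(7.3) = 84.234 dB; L_B = 96.9 − 20·log₁₀(9.4) = 77.437 dB.
Combined: 10·log₁₀(10^(84.234/10)+10^(77.437/10)) = 85.06 dB SPL.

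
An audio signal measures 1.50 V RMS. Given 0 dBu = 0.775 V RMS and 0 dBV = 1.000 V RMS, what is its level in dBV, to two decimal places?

dBV = 20·log₁₀(V / 1.000 V).
20·log₁₀(1.50/1.000) = +3.52 dBV.

+3.52 dBV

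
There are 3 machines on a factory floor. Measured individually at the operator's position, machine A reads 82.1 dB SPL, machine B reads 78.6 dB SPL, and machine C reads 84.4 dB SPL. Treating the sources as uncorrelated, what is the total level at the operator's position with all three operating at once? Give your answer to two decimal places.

87.08 dB SPL

Add the sources as powers (linear), then convert back to dB:
L_total = 10·log₁₀(10^(82.1/10) + 10^(78.6/10) + 10^(84.4/10)) = 10·log₁₀(510000000) = 87.08 dB SPL.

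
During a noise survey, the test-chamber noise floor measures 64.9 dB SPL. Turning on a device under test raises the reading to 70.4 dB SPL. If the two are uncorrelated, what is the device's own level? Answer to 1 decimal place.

69.0 dB SPL

Background correction is a power subtraction:
L_src = 10·log₁₀(10^(70.4/10) − 10^(64.9/10)) = 10·log₁₀(7874000) = 69.0 dB SPL.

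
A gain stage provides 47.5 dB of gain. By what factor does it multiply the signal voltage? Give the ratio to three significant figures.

237

Voltage ratio = 10^(dB/20).
10^(47.5/20) = 10^(2.375) = 237.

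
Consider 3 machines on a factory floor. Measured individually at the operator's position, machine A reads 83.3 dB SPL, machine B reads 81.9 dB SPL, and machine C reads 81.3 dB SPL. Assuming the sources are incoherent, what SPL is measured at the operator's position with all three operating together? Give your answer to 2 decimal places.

87.02 dB SPL

Add the sources as powers (linear), then convert back to dB:
L_total = 10·log₁₀(10^(83.3/10) + 10^(81.9/10) + 10^(81.3/10)) = 10·log₁₀(503600000) = 87.02 dB SPL.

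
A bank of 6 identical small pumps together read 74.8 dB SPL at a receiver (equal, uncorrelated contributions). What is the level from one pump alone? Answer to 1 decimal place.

67.0 dB SPL

6 equal incoherent sources add 10·log₁₀(6) = 7.78 dB over one source.
L_one = 74.8 − 7.78 = 67.0 dB SPL.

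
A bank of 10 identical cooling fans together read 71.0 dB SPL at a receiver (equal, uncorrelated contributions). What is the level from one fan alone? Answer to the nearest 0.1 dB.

10 equal incoherent sources add 10·log₁₀(10) = 10.00 dB over one source.
L_one = 71.0 − 10.00 = 61.0 dB SPL.

61.0 dB SPL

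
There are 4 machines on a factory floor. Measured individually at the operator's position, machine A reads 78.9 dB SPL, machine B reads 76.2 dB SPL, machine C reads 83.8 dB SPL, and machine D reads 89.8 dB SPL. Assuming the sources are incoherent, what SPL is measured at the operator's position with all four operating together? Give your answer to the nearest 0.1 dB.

Add the sources as powers (linear), then convert back to dB:
L_total = 10·log₁₀(10^(78.9/10) + 10^(76.2/10) + 10^(83.8/10) + 10^(89.8/10)) = 10·log₁₀(1314000000) = 91.2 dB SPL.

91.2 dB SPL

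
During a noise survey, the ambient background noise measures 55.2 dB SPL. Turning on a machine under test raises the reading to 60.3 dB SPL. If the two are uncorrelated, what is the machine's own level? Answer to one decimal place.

58.7 dB SPL

Background correction is a power subtraction:
L_src = 10·log₁₀(10^(60.3/10) − 10^(55.2/10)) = 10·log₁₀(740400) = 58.7 dB SPL.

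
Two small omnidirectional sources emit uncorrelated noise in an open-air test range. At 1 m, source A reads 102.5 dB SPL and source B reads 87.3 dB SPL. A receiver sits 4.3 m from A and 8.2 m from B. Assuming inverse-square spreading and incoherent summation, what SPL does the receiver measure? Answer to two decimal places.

At the listener: L_A = 102.5 − 20·log₁₀(4.3) = 89.831 dB; L_B = 87.3 − 20·log₁₀(8.2) = 69.024 dB.
Combined: 10·log₁₀(10^(89.831/10)+10^(69.024/10)) = 89.87 dB SPL.

89.87 dB SPL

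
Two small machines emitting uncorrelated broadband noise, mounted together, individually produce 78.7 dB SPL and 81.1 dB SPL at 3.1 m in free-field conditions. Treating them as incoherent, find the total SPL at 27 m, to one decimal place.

Combined at 3.1 m: 10·log₁₀(10^(78.7/10)+10^(81.1/10)) = 83.07 dB SPL.
Then apply −20·log₁₀(27/3.1) = -18.80 dB → 64.3 dB SPL.

64.3 dB SPL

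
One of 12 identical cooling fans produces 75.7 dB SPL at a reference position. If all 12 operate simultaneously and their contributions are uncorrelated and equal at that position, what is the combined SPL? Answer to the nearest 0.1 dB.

86.5 dB SPL

12 equal incoherent sources raise the level by 10·log₁₀(12) = 10.79 dB.
L_total = 75.7 + 10.79 = 86.5 dB SPL.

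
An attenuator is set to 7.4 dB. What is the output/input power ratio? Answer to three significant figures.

Power ratio = 10^(dB/10).
10^(-7.4/10) = 10^(-0.7400) = 0.182.

0.182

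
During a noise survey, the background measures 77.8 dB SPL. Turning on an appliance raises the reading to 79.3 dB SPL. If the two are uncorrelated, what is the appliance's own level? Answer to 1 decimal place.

74.0 dB SPL

Background correction is a power subtraction:
L_src = 10·log₁₀(10^(79.3/10) − 10^(77.8/10)) = 10·log₁₀(24860000) = 74.0 dB SPL.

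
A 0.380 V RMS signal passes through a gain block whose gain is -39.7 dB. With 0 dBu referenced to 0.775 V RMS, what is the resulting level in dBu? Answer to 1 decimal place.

Input level: 20·log₁₀(0.380/0.775) = -6.19 dBu.
Output: -6.19 − 39.7 = -45.9 dBu.

-45.9 dBu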